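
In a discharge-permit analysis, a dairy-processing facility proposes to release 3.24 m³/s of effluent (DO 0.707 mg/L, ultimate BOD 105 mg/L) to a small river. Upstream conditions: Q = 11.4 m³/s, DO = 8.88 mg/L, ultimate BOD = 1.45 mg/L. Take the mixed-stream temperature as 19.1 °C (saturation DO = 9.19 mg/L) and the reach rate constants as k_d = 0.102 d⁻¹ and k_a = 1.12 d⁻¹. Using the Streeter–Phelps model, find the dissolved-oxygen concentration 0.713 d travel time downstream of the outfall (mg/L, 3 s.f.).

DO ≈ 7.06 mg/L

Mixed DO = (11.4×8.88 + 3.24×0.707)/(11.4+3.24) = 103.5/14.64 = 7.071 mg/L.
Mixed L₀ = (11.4×1.45 + 3.24×105)/(14.64) = 356.7/14.64 = 24.37 mg/L.
Initial deficit D₀ = C_s − DO₀ = 9.19 − 7.071 = 2.119 mg/L.
D(0.713) = [0.102×24.37/(1.12−0.102)](e^(−0.102×0.713) − e^(−1.12×0.713)) + 2.119 e^(−1.12×0.713)
= 2.441 × (0.9299 − 0.4500) + 2.119 × 0.4500 = 2.125 mg/L.
DO = 9.19 − 2.125 = 7.065 mg/L.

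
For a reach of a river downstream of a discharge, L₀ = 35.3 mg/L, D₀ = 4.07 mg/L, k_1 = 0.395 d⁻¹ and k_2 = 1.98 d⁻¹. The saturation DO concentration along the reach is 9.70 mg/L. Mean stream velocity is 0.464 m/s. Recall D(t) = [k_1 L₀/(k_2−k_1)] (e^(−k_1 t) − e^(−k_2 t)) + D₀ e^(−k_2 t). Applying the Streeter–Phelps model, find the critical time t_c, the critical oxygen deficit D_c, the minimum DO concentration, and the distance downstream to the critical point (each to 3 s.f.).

t_c ≈ 0.625 d; D_c ≈ 5.50 mg/L; min DO ≈ 4.20 mg/L; x_c ≈ 25.1 km

t_c = [1/(k_2−k_1)] ln[(k_2/k_1)(1 − D₀(k_2−k_1)/(k_1 L₀))]
= [1/(1.98−0.395)] ln[(1.98/0.395)(1 − 4.07×1.585/(0.395×35.3))]
= (1/1.585) ln[5.013 × 0.5374] = 0.6309 × ln(2.694) = 0.6309 × 0.9909 = 0.6251 d.
D_c = (k_1/k_2) L₀ e^(−k_1 t_c) = (0.395/1.98) × 35.3 × e^(−0.395×0.6251) = 0.1995 × 35.3 × 0.7812 = 5.501 mg/L.
Minimum DO = C_s − D_c = 9.70 − 5.501 = 4.199 mg/L.
x_c = v t_c = 0.464 m/s × 0.6251 d × 86400 s/d = 25060 m ≈ 25.1 km.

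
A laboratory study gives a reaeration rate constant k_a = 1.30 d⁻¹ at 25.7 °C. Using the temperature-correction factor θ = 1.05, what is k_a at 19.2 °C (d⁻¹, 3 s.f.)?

k_a ≈ 0.947 d⁻¹

k_a(T₂) = k_a(T₁) · θ^(T₂−T₁) = 1.30 × 1.05^(19.2−25.7)
= 1.30 × 1.05^-6.50 = 1.30 × 0.7282 = 0.9467 d⁻¹.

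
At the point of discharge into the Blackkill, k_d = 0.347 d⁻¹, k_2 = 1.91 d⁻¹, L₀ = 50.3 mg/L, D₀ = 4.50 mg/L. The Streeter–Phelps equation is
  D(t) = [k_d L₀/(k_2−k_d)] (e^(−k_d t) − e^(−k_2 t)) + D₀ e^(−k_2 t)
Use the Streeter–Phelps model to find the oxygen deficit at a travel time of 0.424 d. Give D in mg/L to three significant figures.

k_d L₀/(k_2−k_d) = 0.347×50.3/(1.91−0.347) = 17.45/1.563 = 11.17 mg/L.
e^(−k_d t) = e^(−0.347×0.4240) = 0.8632; e^(−k_2 t) = e^(−1.91×0.4240) = 0.4449.
D = 11.17 × (0.8632 − 0.4449) + 4.50 × 0.4449 = 4.671 + 2.002 = 6.673 mg/L.

D ≈ 6.67 mg/L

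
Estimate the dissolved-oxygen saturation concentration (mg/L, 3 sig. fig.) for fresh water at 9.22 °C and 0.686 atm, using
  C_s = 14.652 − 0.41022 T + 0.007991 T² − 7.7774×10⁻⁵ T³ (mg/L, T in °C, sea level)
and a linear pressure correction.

At sea level: C_s = 14.652 − 0.41022×9.22 + 0.007991×9.22² − 7.7774×10⁻⁵×9.22³ = 11.49 mg/L.
Pressure correction: C_s' = 11.49 × 0.686 = 7.881 mg/L.

C_s ≈ 7.88 mg/L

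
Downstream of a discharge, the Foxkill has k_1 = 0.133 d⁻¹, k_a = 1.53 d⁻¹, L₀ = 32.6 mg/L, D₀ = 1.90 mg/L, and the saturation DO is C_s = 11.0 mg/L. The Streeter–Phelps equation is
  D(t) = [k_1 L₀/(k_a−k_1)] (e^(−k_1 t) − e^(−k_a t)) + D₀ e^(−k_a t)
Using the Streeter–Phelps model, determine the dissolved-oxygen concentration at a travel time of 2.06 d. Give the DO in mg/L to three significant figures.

k_1 L₀/(k_a−k_1) = 0.133×32.6/(1.53−0.133) = 4.336/1.397 = 3.104 mg/L.
e^(−k_1 t) = e^(−0.133×2.060) = 0.7603; e^(−k_a t) = e^(−1.53×2.060) = 0.04278.
D = 3.104 × (0.7603 − 0.04278) + 1.90 × 0.04278 = 2.227 + 0.08127 = 2.308 mg/L.
DO = C_s − D = 11.0 − 2.308 = 8.692 mg/L.

DO ≈ 8.69 mg/L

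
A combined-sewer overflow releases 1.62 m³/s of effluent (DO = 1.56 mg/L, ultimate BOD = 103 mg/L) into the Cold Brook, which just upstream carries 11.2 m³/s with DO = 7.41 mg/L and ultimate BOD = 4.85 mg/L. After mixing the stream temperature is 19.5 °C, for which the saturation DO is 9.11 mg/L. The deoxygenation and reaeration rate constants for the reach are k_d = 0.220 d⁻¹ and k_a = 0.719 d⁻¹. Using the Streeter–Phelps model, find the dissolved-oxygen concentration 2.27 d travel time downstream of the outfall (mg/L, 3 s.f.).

Mixed DO = (11.2×7.41 + 1.62×1.56)/(11.2+1.62) = 85.52/12.82 = 6.671 mg/L.
Mixed L₀ = (11.2×4.85 + 1.62×103)/(12.82) = 221.2/12.82 = 17.25 mg/L.
Initial deficit D₀ = C_s − DO₀ = 9.11 − 6.671 = 2.439 mg/L.
D(2.27) = [0.220×17.25/(0.719−0.220)](e^(−0.220×2.27) − e^(−0.719×2.27)) + 2.439 e^(−0.719×2.27)
= 7.606 × (0.6069 − 0.1955) + 2.439 × 0.1955 = 3.606 mg/L.
DO = 9.11 − 3.606 = 5.504 mg/L.

DO ≈ 5.50 mg/L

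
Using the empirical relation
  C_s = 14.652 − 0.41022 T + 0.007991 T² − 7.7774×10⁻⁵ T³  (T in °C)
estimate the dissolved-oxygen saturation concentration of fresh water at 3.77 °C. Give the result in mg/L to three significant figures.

C_s ≈ 13.2 mg/L

C_s = 14.652 − 0.41022×3.77 + 0.007991×3.77² − 7.7774×10⁻⁵×3.77³ = 13.21 mg/L.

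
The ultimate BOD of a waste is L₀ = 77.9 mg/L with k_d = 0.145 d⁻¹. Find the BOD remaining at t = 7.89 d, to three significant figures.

L ≈ 24.8 mg/L

L_t = L₀ e^(−k_d t) = 77.9 × e^(−0.145×7.89) = 77.9 × 0.3185 = 24.81 mg/L.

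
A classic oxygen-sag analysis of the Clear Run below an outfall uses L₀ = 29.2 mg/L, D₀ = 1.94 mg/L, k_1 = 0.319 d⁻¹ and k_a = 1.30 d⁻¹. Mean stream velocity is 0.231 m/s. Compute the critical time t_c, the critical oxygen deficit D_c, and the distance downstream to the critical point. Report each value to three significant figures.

With k_a/k_1 = 4.075 and 1 − D₀(k_a−k_1)/(k_1 L₀) = 0.7957,
t_c = ln(4.075 × 0.7957) / (1.30 − 0.319) = ln(3.243) / 0.9810 = 1.176/0.9810 = 1.199 d.
D_c = (k_1/k_a) L₀ e^(−k_1 t_c) = (0.319/1.30) × 29.2 × e^(−0.319×1.199) = 0.2454 × 29.2 × 0.6821 = 4.888 mg/L.
x_c = v t_c = 0.231 m/s × 1.199 d × 86400 s/d = 23930 m ≈ 23.9 km.

t_c ≈ 1.20 d; D_c ≈ 4.89 mg/L; x_c ≈ 23.9 km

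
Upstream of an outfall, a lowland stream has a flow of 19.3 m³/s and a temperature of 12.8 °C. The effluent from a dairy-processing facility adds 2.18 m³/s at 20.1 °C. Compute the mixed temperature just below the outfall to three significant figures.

Flow-weighted mixing: C = (Q_r C_r + Q_w C_w)/(Q_r + Q_w)
= (19.3×12.8 + 2.18×20.1)/(19.3 + 2.18) = 290.9/21.48 = 13.54 °C.

13.5 °C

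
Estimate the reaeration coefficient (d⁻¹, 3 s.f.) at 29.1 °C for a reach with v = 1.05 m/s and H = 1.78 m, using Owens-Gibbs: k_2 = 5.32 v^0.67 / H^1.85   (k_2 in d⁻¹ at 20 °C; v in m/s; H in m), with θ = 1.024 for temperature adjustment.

k_2 ≈ 2.35 d⁻¹

k_2(20) = 5.32 × 1.05^0.67 / 1.78^1.85 = 5.32 × 1.033 / 2.906 = 1.892 d⁻¹.
k_2(29.1) = 1.892 × 1.024^(29.1−20) = 1.892 × 1.241 = 2.347 d⁻¹.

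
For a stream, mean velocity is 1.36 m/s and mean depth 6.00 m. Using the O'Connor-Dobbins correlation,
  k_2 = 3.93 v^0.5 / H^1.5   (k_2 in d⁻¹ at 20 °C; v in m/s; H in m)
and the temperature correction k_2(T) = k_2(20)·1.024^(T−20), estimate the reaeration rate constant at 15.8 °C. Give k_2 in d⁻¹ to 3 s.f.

k_2(20) = 3.93 × 1.36^0.5 / 6.00^1.5 = 3.93 × 1.166 / 14.70 = 0.3118 d⁻¹.
k_2(15.8) = 0.3118 × 1.024^(15.8−20) = 0.3118 × 0.9052 = 0.2823 d⁻¹.

k_2 ≈ 0.282 d⁻¹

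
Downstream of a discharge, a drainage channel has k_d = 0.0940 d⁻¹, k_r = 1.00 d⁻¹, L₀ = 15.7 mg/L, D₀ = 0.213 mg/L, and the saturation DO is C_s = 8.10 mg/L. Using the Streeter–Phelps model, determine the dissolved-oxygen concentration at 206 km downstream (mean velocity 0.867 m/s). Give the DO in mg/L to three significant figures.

DO ≈ 6.93 mg/L

Travel time t = x/v = 206 km / (0.867 m/s) = 206000 m / 0.867 m/s = 237600 s = 2.750 d.
k_d L₀/(k_r−k_d) = 0.0940×15.7/(1.00−0.0940) = 1.476/0.9060 = 1.629 mg/L.
e^(−k_d t) = e^(−0.0940×2.750) = 0.7722; e^(−k_r t) = e^(−1.00×2.750) = 0.06393.
D = 1.629 × (0.7722 − 0.06393) + 0.213 × 0.06393 = 1.154 + 0.01362 = 1.167 mg/L.
DO = C_s − D = 8.10 − 1.167 = 6.933 mg/L.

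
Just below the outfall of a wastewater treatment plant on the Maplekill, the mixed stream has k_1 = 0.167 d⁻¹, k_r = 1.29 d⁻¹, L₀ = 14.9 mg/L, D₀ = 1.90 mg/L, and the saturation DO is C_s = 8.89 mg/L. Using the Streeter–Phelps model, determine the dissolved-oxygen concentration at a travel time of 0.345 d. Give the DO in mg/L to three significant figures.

DO ≈ 7.00 mg/L

k_1 L₀/(k_r−k_1) = 0.167×14.9/(1.29−0.167) = 2.488/1.123 = 2.216 mg/L.
e^(−k_1 t) = e^(−0.167×0.3450) = 0.9440; e^(−k_r t) = e^(−1.29×0.3450) = 0.6408.
D = 2.216 × (0.9440 − 0.6408) + 1.90 × 0.6408 = 0.6719 + 1.218 = 1.889 mg/L.
DO = C_s − D = 8.89 − 1.889 = 7.001 mg/L.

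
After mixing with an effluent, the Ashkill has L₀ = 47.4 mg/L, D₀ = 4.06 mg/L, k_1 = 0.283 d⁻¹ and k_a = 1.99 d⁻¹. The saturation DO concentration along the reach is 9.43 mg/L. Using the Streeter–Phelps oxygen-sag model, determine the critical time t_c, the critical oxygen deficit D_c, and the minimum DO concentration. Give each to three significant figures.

At the critical point dD/dt = 0, so k_1 L₀ e^(−k_1 t) = k_a D. Substituting D(t) from the Streeter–Phelps equation and solving for t gives
t_c = ln[(k_a/k_1)(1 − D₀(k_a−k_1)/(k_1 L₀))] / (k_a−k_1).
Here k_a−k_1 = 1.707 d⁻¹ and 1 − D₀(k_a−k_1)/(k_1 L₀) = 1 − 4.06×1.707/(0.283×47.4) = 0.4834, so
t_c = ln(7.032 × 0.4834) / 1.707 = 1.223 / 1.707 = 0.7167 d.
L(t_c) = L₀ e^(−k_1 t_c) = 47.4 × 0.8164 = 38.70 mg/L, and at the critical point k_a D_c = k_1 L, so D_c = (0.283/1.99) × 38.70 = 5.503 mg/L.
Minimum DO = C_s − D_c = 9.43 − 5.503 = 3.927 mg/L.

t_c ≈ 0.717 d; D_c ≈ 5.50 mg/L; min DO ≈ 3.93 mg/L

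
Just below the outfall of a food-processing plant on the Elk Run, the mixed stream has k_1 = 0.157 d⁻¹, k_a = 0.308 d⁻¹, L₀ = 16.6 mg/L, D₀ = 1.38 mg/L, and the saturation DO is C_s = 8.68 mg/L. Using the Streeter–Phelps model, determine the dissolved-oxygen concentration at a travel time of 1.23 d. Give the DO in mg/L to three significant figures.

k_1 L₀/(k_a−k_1) = 0.157×16.6/(0.308−0.157) = 2.606/0.1510 = 17.26 mg/L.
e^(−k_1 t) = e^(−0.157×1.230) = 0.8244; e^(−k_a t) = e^(−0.308×1.230) = 0.6847.
D = 17.26 × (0.8244 − 0.6847) + 1.38 × 0.6847 = 2.412 + 0.9448 = 3.357 mg/L.
DO = C_s − D = 8.68 − 3.357 = 5.323 mg/L.

DO ≈ 5.32 mg/L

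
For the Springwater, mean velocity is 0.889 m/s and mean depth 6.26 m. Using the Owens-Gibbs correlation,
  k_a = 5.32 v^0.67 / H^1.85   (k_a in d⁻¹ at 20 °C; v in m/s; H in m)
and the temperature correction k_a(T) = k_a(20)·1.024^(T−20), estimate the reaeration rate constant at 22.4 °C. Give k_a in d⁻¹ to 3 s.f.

k_a(20) = 5.32 × 0.889^0.67 / 6.26^1.85 = 5.32 × 0.9242 / 29.76 = 0.1652 d⁻¹.
k_a(22.4) = 0.1652 × 1.024^(22.4−20) = 0.1652 × 1.059 = 0.1749 d⁻¹.

k_a ≈ 0.175 d⁻¹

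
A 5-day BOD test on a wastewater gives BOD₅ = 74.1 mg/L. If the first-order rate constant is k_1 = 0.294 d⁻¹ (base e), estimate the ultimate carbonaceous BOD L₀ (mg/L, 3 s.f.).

L₀ ≈ 96.2 mg/L

BOD₅ = L₀(1 − e^(−5k_1)) ⇒ L₀ = BOD₅ / (1 − e^(−5×0.294))
= 74.1 / (1 − 0.2299) = 74.1 / 0.7701 = 96.22 mg/L.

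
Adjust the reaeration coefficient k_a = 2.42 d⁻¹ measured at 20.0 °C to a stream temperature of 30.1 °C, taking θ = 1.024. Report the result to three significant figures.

k_a ≈ 3.07 d⁻¹

k_a(T₂) = k_a(T₁) · θ^(T₂−T₁) = 2.42 × 1.024^(30.1−20.0)
= 2.42 × 1.024^10.1 = 2.42 × 1.271 = 3.075 d⁻¹.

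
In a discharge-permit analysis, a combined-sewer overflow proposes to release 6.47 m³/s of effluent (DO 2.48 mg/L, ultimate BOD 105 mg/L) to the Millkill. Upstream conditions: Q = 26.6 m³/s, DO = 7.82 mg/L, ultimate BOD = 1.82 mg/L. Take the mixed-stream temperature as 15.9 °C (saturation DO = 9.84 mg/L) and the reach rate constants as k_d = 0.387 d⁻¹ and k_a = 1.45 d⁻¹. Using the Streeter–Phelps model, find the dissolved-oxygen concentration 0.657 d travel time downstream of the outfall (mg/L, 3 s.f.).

DO ≈ 5.54 mg/L

Mixed DO = (26.6×7.82 + 6.47×2.48)/(26.6+6.47) = 224.1/33.07 = 6.775 mg/L.
Mixed L₀ = (26.6×1.82 + 6.47×105)/(33.07) = 727.8/33.07 = 22.01 mg/L.
Initial deficit D₀ = C_s − DO₀ = 9.84 − 6.775 = 3.065 mg/L.
D(0.657) = [0.387×22.01/(1.45−0.387)](e^(−0.387×0.657) − e^(−1.45×0.657)) + 3.065 e^(−1.45×0.657)
= 8.012 × (0.7755 − 0.3857) + 3.065 × 0.3857 = 4.305 mg/L.
DO = 9.84 − 4.305 = 5.535 mg/L.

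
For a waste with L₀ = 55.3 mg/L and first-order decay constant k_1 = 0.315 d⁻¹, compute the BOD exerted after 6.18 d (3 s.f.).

y_t = L₀(1 − e^(−k_1 t)) = 55.3 × (1 − e^(−0.315×6.18))
= 55.3 × (1 − 0.1427) = 55.3 × 0.8573 = 47.41 mg/L.

y ≈ 47.4 mg/L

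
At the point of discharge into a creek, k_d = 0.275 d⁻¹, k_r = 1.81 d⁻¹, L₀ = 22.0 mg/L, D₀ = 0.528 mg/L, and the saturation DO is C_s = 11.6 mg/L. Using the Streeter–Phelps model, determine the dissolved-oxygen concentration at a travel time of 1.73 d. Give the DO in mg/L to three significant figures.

k_d L₀/(k_r−k_d) = 0.275×22.0/(1.81−0.275) = 6.050/1.535 = 3.941 mg/L.
e^(−k_d t) = e^(−0.275×1.730) = 0.6214; e^(−k_r t) = e^(−1.81×1.730) = 0.04366.
D = 3.941 × (0.6214 − 0.04366) + 0.528 × 0.04366 = 2.277 + 0.02305 = 2.300 mg/L.
DO = C_s − D = 11.6 − 2.300 = 9.300 mg/L.

DO ≈ 9.30 mg/L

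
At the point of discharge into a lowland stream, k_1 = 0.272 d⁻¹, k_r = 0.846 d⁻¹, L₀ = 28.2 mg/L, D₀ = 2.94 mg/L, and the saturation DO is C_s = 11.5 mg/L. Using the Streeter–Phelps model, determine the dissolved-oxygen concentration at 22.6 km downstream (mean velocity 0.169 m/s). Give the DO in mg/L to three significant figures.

Travel time t = x/v = 22.6 km / (0.169 m/s) = 22600 m / 0.169 m/s = 133700 s = 1.548 d.
k_1 L₀/(k_r−k_1) = 0.272×28.2/(0.846−0.272) = 7.670/0.5740 = 13.36 mg/L.
e^(−k_1 t) = e^(−0.272×1.548) = 0.6564; e^(−k_r t) = e^(−0.846×1.548) = 0.2700.
D = 13.36 × (0.6564 − 0.2700) + 2.94 × 0.2700 = 5.164 + 0.7937 = 5.957 mg/L.
DO = C_s − D = 11.5 − 5.957 = 5.543 mg/L.

DO ≈ 5.54 mg/L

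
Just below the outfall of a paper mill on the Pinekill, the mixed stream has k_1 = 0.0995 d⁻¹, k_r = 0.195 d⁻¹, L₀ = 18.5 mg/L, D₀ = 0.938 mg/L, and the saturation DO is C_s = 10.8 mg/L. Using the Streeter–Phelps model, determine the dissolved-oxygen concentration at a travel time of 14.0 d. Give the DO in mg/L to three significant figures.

k_1 L₀/(k_r−k_1) = 0.0995×18.5/(0.195−0.0995) = 1.841/0.09550 = 19.27 mg/L.
e^(−k_1 t) = e^(−0.0995×14.00) = 0.2483; e^(−k_r t) = e^(−0.195×14.00) = 0.06522.
D = 19.27 × (0.2483 − 0.06522) + 0.938 × 0.06522 = 3.529 + 0.06118 = 3.591 mg/L.
DO = C_s − D = 10.8 − 3.591 = 7.209 mg/L.

DO ≈ 7.21 mg/L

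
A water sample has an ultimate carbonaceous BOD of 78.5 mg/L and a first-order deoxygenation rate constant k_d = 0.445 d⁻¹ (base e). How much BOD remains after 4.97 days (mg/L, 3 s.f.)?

L_t = L₀ e^(−k_d t) = 78.5 × e^(−0.445×4.97) = 78.5 × 0.1095 = 8.597 mg/L.

L ≈ 8.60 mg/L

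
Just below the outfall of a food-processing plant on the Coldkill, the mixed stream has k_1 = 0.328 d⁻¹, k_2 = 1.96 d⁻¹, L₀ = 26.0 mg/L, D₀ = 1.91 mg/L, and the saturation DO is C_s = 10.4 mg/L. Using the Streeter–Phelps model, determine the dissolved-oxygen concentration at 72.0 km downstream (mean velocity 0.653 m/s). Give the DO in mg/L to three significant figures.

Travel time t = x/v = 72.0 km / (0.653 m/s) = 72000 m / 0.653 m/s = 110300 s = 1.276 d.
k_1 L₀/(k_2−k_1) = 0.328×26.0/(1.96−0.328) = 8.528/1.632 = 5.225 mg/L.
e^(−k_1 t) = e^(−0.328×1.276) = 0.6580; e^(−k_2 t) = e^(−1.96×1.276) = 0.08198.
D = 5.225 × (0.6580 − 0.08198) + 1.91 × 0.08198 = 3.010 + 0.1566 = 3.166 mg/L.
DO = C_s − D = 10.4 − 3.166 = 7.234 mg/L.

DO ≈ 7.23 mg/L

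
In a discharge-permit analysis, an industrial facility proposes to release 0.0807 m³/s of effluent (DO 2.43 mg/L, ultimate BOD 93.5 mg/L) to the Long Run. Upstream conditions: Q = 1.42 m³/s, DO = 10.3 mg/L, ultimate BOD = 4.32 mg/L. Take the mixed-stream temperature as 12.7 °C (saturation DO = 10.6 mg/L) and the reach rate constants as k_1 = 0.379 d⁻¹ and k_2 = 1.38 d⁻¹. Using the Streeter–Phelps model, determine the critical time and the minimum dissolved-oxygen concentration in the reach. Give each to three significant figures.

t_c ≈ 1.06 d; minimum DO ≈ 8.92 mg/L

Mixed DO = (1.42×10.3 + 0.0807×2.43)/(1.42+0.0807) = 14.82/1.501 = 9.877 mg/L.
Mixed L₀ = (1.42×4.32 + 0.0807×93.5)/(1.501) = 13.68/1.501 = 9.116 mg/L.
Initial deficit D₀ = C_s − DO₀ = 10.6 − 9.877 = 0.7232 mg/L.
t_c = (1/1.001) ln[(1.38/0.379)(1 − 0.7232×1.001/(0.379×9.116))] = 0.9990 × ln(2.878) = 1.056 d.
D_c = (0.379/1.38) × 9.116 × e^(−0.379×1.056) = 0.2746 × 9.116 × 0.6701 = 1.678 mg/L.
Minimum DO = 10.6 − 1.678 = 8.922 mg/L.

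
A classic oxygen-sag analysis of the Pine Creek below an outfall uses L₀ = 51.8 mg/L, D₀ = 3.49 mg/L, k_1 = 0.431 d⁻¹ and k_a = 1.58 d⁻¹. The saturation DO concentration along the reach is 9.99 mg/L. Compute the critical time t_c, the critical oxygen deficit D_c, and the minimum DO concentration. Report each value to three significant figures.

t_c ≈ 0.958 d; D_c ≈ 9.35 mg/L; min DO ≈ 0.641 mg/L

With k_a/k_1 = 3.666 and 1 − D₀(k_a−k_1)/(k_1 L₀) = 0.8204,
t_c = ln(3.666 × 0.8204) / (1.58 − 0.431) = ln(3.007) / 1.149 = 1.101/1.149 = 0.9583 d.
L(t_c) = L₀ e^(−k_1 t_c) = 51.8 × 0.6616 = 34.27 mg/L, and at the critical point k_a D_c = k_1 L, so D_c = (0.431/1.58) × 34.27 = 9.349 mg/L.
Minimum DO = C_s − D_c = 9.99 − 9.349 = 0.6408 mg/L.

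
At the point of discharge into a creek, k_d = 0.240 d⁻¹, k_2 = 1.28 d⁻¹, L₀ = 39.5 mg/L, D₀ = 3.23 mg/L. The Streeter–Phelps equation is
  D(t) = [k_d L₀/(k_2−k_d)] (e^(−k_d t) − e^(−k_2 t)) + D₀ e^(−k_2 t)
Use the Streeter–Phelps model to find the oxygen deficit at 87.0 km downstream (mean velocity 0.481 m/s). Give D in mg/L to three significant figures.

D ≈ 5.11 mg/L

Travel time t = x/v = 87.0 km / (0.481 m/s) = 87000 m / 0.481 m/s = 180900 s = 2.093 d.
k_d L₀/(k_2−k_d) = 0.240×39.5/(1.28−0.240) = 9.480/1.040 = 9.115 mg/L.
e^(−k_d t) = e^(−0.240×2.093) = 0.6051; e^(−k_2 t) = e^(−1.28×2.093) = 0.06859.
D = 9.115 × (0.6051 − 0.06859) + 3.23 × 0.06859 = 4.890 + 0.2215 = 5.112 mg/L.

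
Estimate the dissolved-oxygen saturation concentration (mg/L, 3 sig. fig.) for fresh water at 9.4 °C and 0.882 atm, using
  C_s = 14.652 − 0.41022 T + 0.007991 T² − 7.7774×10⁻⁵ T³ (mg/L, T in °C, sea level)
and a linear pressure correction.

C_s ≈ 10.1 mg/L

At sea level: C_s = 14.652 − 0.41022×9.4 + 0.007991×9.4² − 7.7774×10⁻⁵×9.4³ = 11.44 mg/L.
Pressure correction: C_s' = 11.44 × 0.882 = 10.09 mg/L.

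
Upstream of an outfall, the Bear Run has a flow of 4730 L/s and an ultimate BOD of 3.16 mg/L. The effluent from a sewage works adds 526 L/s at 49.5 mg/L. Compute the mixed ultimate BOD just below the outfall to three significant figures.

7.80 mg/L

Flow-weighted mixing: C = (Q_r C_r + Q_w C_w)/(Q_r + Q_w)
= (4730×3.16 + 526×49.5)/(4730 + 526) = 40980/5256 = 7.798 mg/L.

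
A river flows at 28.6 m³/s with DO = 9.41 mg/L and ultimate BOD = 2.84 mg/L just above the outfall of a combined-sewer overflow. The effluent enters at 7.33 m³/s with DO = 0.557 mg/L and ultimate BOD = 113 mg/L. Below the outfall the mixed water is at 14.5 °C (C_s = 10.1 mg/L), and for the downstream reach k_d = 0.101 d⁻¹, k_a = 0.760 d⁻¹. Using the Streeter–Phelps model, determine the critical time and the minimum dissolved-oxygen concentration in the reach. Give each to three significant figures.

t_c ≈ 1.50 d; minimum DO ≈ 7.21 mg/L

Mixed DO = (28.6×9.41 + 7.33×0.557)/(28.6+7.33) = 273.2/35.93 = 7.604 mg/L.
Mixed L₀ = (28.6×2.84 + 7.33×113)/(35.93) = 909.5/35.93 = 25.31 mg/L.
Initial deficit D₀ = C_s − DO₀ = 10.1 − 7.604 = 2.496 mg/L.
t_c = (1/0.6590) ln[(0.760/0.101)(1 − 2.496×0.6590/(0.101×25.31))] = 1.517 × ln(2.683) = 1.498 d.
D_c = (0.101/0.760) × 25.31 × e^(−0.101×1.498) = 0.1329 × 25.31 × 0.8596 = 2.892 mg/L.
Minimum DO = 10.1 − 2.892 = 7.208 mg/L.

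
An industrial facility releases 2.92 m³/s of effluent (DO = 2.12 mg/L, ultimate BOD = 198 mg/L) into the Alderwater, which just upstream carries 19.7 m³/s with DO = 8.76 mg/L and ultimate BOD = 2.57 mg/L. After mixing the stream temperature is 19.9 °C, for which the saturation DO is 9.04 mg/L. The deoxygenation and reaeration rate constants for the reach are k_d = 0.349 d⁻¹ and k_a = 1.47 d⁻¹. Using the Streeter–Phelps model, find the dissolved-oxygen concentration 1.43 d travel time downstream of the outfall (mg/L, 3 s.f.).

DO ≈ 4.70 mg/L

Mixed DO = (19.7×8.76 + 2.92×2.12)/(19.7+2.92) = 178.8/22.62 = 7.903 mg/L.
Mixed L₀ = (19.7×2.57 + 2.92×198)/(22.62) = 628.8/22.62 = 27.80 mg/L.
Initial deficit D₀ = C_s − DO₀ = 9.04 − 7.903 = 1.137 mg/L.
D(1.43) = [0.349×27.80/(1.47−0.349)](e^(−0.349×1.43) − e^(−1.47×1.43)) + 1.137 e^(−1.47×1.43)
= 8.654 × (0.6071 − 0.1222) + 1.137 × 0.1222 = 4.335 mg/L.
DO = 9.04 − 4.335 = 4.705 mg/L.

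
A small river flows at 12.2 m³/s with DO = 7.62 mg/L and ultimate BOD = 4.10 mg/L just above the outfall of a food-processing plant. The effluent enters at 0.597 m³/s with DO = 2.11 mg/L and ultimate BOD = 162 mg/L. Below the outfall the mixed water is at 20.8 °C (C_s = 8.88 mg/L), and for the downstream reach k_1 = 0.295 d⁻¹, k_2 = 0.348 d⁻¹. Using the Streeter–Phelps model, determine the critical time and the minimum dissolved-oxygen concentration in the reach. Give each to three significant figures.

t_c ≈ 2.66 d; minimum DO ≈ 4.45 mg/L

Mixed DO = (12.2×7.62 + 0.597×2.11)/(12.2+0.597) = 94.22/12.80 = 7.363 mg/L.
Mixed L₀ = (12.2×4.10 + 0.597×162)/(12.80) = 146.7/12.80 = 11.47 mg/L.
Initial deficit D₀ = C_s − DO₀ = 8.88 − 7.363 = 1.517 mg/L.
t_c = (1/0.05300) ln[(0.348/0.295)(1 − 1.517×0.05300/(0.295×11.47))] = 18.87 × ln(1.152) = 2.664 d.
D_c = (0.295/0.348) × 11.47 × e^(−0.295×2.664) = 0.8477 × 11.47 × 0.4558 = 4.430 mg/L.
Minimum DO = 8.88 − 4.430 = 4.450 mg/L.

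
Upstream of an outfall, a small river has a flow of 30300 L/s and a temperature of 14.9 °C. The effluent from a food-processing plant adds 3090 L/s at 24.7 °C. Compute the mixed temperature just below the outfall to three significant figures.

15.8 °C

Flow-weighted mixing: C = (Q_r C_r + Q_w C_w)/(Q_r + Q_w)
= (30300×14.9 + 3090×24.7)/(30300 + 3090) = 527800/33390 = 15.81 °C.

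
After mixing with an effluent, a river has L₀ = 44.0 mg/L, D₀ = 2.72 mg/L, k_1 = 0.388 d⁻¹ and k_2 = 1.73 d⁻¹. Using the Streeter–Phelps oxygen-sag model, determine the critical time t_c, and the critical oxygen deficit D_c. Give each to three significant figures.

With k_2/k_1 = 4.459 and 1 − D₀(k_2−k_1)/(k_1 L₀) = 0.7862,
t_c = ln(4.459 × 0.7862) / (1.73 − 0.388) = ln(3.505) / 1.342 = 1.254/1.342 = 0.9347 d.
L(t_c) = L₀ e^(−k_1 t_c) = 44.0 × 0.6958 = 30.62 mg/L, and at the critical point k_2 D_c = k_1 L, so D_c = (0.388/1.73) × 30.62 = 6.867 mg/L.

t_c ≈ 0.935 d; D_c ≈ 6.87 mg/L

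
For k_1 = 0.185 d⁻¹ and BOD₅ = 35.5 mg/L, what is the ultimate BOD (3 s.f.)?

L₀ ≈ 58.8 mg/L

BOD₅ = L₀(1 − e^(−5k_1)) ⇒ L₀ = BOD₅ / (1 − e^(−5×0.185))
= 35.5 / (1 − 0.3965) = 35.5 / 0.6035 = 58.83 mg/L.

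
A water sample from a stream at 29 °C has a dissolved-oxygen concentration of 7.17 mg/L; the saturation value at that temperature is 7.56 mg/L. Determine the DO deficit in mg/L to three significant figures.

D ≈ 0.390 mg/L

D = C_s − C = 7.56 − 7.17 = 0.390 mg/L.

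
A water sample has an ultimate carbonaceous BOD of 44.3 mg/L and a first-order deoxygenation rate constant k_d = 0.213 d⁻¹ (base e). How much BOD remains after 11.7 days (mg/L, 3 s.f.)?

L_t = L₀ e^(−k_d t) = 44.3 × e^(−0.213×11.7) = 44.3 × 0.08274 = 3.665 mg/L.

L ≈ 3.67 mg/L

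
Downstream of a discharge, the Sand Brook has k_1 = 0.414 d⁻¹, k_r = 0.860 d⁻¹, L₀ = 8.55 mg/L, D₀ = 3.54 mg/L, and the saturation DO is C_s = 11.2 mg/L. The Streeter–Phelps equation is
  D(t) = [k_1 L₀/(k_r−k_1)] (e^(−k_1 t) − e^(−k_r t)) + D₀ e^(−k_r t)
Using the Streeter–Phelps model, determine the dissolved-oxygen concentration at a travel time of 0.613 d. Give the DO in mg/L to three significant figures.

k_1 L₀/(k_r−k_1) = 0.414×8.55/(0.860−0.414) = 3.540/0.4460 = 7.937 mg/L.
e^(−k_1 t) = e^(−0.414×0.6130) = 0.7759; e^(−k_r t) = e^(−0.860×0.6130) = 0.5903.
D = 7.937 × (0.7759 − 0.5903) + 3.54 × 0.5903 = 1.473 + 2.090 = 3.563 mg/L.
DO = C_s − D = 11.2 − 3.563 = 7.637 mg/L.

DO ≈ 7.64 mg/L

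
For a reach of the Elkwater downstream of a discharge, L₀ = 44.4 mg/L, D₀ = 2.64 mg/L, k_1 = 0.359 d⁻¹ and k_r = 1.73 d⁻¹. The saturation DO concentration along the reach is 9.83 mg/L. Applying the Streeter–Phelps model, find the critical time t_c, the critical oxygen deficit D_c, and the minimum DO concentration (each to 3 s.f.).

t_c ≈ 0.959 d; D_c ≈ 6.53 mg/L; min DO ≈ 3.30 mg/L

At the critical point dD/dt = 0, so k_1 L₀ e^(−k_1 t) = k_r D. Substituting D(t) from the Streeter–Phelps equation and solving for t gives
t_c = ln[(k_r/k_1)(1 − D₀(k_r−k_1)/(k_1 L₀))] / (k_r−k_1).
Here k_r−k_1 = 1.371 d⁻¹ and 1 − D₀(k_r−k_1)/(k_1 L₀) = 1 − 2.64×1.371/(0.359×44.4) = 0.7729, so
t_c = ln(4.819 × 0.7729) / 1.371 = 1.315 / 1.371 = 0.9591 d.
L(t_c) = L₀ e^(−k_1 t_c) = 44.4 × 0.7087 = 31.47 mg/L, and at the critical point k_r D_c = k_1 L, so D_c = (0.359/1.73) × 31.47 = 6.530 mg/L.
Minimum DO = C_s − D_c = 9.83 − 6.530 = 3.300 mg/L.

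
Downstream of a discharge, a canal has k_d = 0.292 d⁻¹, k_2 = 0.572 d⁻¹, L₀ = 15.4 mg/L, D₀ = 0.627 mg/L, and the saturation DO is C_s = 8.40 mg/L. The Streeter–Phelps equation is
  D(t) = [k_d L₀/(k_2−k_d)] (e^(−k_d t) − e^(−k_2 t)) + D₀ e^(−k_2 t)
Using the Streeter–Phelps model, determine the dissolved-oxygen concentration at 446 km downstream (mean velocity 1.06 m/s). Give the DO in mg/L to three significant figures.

DO ≈ 5.48 mg/L

Travel time t = x/v = 446 km / (1.06 m/s) = 446000 m / 1.06 m/s = 420800 s = 4.870 d.
k_d L₀/(k_2−k_d) = 0.292×15.4/(0.572−0.292) = 4.497/0.2800 = 16.06 mg/L.
e^(−k_d t) = e^(−0.292×4.870) = 0.2412; e^(−k_2 t) = e^(−0.572×4.870) = 0.06170.
D = 16.06 × (0.2412 − 0.06170) + 0.627 × 0.06170 = 2.883 + 0.03868 = 2.922 mg/L.
DO = C_s − D = 8.40 − 2.922 = 5.478 mg/L.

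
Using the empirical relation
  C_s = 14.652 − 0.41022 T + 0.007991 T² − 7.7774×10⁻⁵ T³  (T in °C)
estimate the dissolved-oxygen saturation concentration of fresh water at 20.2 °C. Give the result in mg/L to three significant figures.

C_s ≈ 8.99 mg/L

C_s = 14.652 − 0.41022×20.2 + 0.007991×20.2² − 7.7774×10⁻⁵×20.2³ = 8.985 mg/L.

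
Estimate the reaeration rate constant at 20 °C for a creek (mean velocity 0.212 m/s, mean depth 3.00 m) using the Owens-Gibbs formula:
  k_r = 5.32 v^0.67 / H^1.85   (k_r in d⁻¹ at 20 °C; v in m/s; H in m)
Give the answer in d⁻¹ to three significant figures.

k_r ≈ 0.247 d⁻¹

k_r = 5.32 × 0.212^0.67 / 3.00^1.85 = 5.32 × 0.3537 / 7.633 = 0.2465 d⁻¹.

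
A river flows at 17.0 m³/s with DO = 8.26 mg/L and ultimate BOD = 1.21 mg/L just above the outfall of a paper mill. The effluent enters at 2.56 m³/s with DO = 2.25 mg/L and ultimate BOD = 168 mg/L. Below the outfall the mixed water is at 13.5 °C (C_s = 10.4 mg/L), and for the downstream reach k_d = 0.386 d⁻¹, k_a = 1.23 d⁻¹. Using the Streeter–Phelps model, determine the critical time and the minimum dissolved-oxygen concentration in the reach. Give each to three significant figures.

Mixed DO = (17.0×8.26 + 2.56×2.25)/(17.0+2.56) = 146.2/19.56 = 7.473 mg/L.
Mixed L₀ = (17.0×1.21 + 2.56×168)/(19.56) = 450.6/19.56 = 23.04 mg/L.
Initial deficit D₀ = C_s − DO₀ = 10.4 − 7.473 = 2.927 mg/L.
t_c = (1/0.8440) ln[(1.23/0.386)(1 − 2.927×0.8440/(0.386×23.04))] = 1.185 × ln(2.301) = 0.9876 d.
D_c = (0.386/1.23) × 23.04 × e^(−0.386×0.9876) = 0.3138 × 23.04 × 0.6830 = 4.938 mg/L.
Minimum DO = 10.4 − 4.938 = 5.462 mg/L.

t_c ≈ 0.988 d; minimum DO ≈ 5.46 mg/L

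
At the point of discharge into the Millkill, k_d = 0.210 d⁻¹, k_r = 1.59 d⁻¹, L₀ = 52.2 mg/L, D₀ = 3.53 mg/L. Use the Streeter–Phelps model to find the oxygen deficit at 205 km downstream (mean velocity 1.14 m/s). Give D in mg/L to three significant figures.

Travel time t = x/v = 205 km / (1.14 m/s) = 205000 m / 1.14 m/s = 179800 s = 2.081 d.
k_d L₀/(k_r−k_d) = 0.210×52.2/(1.59−0.210) = 10.96/1.380 = 7.943 mg/L.
e^(−k_d t) = e^(−0.210×2.081) = 0.6459; e^(−k_r t) = e^(−1.59×2.081) = 0.03654.
D = 7.943 × (0.6459 − 0.03654) + 3.53 × 0.03654 = 4.841 + 0.1290 = 4.970 mg/L.

D ≈ 4.97 mg/L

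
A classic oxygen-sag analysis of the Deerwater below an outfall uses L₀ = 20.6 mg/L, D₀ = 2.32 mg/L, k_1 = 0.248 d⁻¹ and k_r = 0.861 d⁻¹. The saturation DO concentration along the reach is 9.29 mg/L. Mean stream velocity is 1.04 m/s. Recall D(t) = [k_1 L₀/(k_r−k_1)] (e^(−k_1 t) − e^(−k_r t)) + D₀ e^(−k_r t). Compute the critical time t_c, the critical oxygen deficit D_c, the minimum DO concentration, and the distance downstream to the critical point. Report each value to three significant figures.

With k_r/k_1 = 3.472 and 1 − D₀(k_r−k_1)/(k_1 L₀) = 0.7216,
t_c = ln(3.472 × 0.7216) / (0.861 − 0.248) = ln(2.505) / 0.6130 = 0.9184/0.6130 = 1.498 d.
D_c = (k_1/k_r) L₀ e^(−k_1 t_c) = (0.248/0.861) × 20.6 × e^(−0.248×1.498) = 0.2880 × 20.6 × 0.6897 = 4.092 mg/L.
Minimum DO = C_s − D_c = 9.29 − 4.092 = 5.198 mg/L.
x_c = v t_c = 1.04 m/s × 1.498 d × 86400 s/d = 134600 m ≈ 135 km.

t_c ≈ 1.50 d; D_c ≈ 4.09 mg/L; min DO ≈ 5.20 mg/L; x_c ≈ 135 km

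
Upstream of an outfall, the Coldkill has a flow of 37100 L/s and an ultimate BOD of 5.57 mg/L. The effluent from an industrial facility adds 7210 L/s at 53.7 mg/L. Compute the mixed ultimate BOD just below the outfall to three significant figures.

13.4 mg/L

Flow-weighted mixing: C = (Q_r C_r + Q_w C_w)/(Q_r + Q_w)
= (37100×5.57 + 7210×53.7)/(37100 + 7210) = 593800/44310 = 13.40 mg/L.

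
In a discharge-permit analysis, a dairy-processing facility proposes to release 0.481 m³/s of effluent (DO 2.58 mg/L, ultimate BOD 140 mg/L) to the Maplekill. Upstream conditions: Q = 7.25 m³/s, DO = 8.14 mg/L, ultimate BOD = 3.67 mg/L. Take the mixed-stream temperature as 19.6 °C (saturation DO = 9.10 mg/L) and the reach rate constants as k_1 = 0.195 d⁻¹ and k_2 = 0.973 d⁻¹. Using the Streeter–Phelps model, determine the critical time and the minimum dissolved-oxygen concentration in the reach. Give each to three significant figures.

t_c ≈ 1.35 d; minimum DO ≈ 7.23 mg/L

Mixed DO = (7.25×8.14 + 0.481×2.58)/(7.25+0.481) = 60.26/7.731 = 7.794 mg/L.
Mixed L₀ = (7.25×3.67 + 0.481×140)/(7.731) = 93.95/7.731 = 12.15 mg/L.
Initial deficit D₀ = C_s − DO₀ = 9.10 − 7.794 = 1.306 mg/L.
t_c = (1/0.7780) ln[(0.973/0.195)(1 − 1.306×0.7780/(0.195×12.15))] = 1.285 × ln(2.850) = 1.346 d.
D_c = (0.195/0.973) × 12.15 × e^(−0.195×1.346) = 0.2004 × 12.15 × 0.7691 = 1.873 mg/L.
Minimum DO = 9.10 − 1.873 = 7.227 mg/L.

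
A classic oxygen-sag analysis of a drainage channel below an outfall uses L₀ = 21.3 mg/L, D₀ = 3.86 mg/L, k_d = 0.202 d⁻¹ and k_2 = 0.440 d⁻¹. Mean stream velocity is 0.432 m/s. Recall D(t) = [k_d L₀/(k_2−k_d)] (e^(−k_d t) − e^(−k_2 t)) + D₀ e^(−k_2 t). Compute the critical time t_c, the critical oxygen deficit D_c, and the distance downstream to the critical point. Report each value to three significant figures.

t_c ≈ 2.26 d; D_c ≈ 6.19 mg/L; x_c ≈ 84.4 km

With k_2/k_d = 2.178 and 1 − D₀(k_2−k_d)/(k_d L₀) = 0.7865,
t_c = ln(2.178 × 0.7865) / (0.440 − 0.202) = ln(1.713) / 0.2380 = 0.5383/0.2380 = 2.262 d.
D_c = (k_d/k_2) L₀ e^(−k_d t_c) = (0.202/0.440) × 21.3 × e^(−0.202×2.262) = 0.4591 × 21.3 × 0.6332 = 6.192 mg/L.
x_c = v t_c = 0.432 m/s × 2.262 d × 86400 s/d = 84420 m ≈ 84.4 km.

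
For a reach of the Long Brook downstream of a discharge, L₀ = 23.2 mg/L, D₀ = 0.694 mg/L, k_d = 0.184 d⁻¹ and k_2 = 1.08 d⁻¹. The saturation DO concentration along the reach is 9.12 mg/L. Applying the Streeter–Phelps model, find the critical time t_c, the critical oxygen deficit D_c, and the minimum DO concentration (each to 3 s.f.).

t_c ≈ 1.80 d; D_c ≈ 2.84 mg/L; min DO ≈ 6.28 mg/L

At the critical point dD/dt = 0, so k_d L₀ e^(−k_d t) = k_2 D. Substituting D(t) from the Streeter–Phelps equation and solving for t gives
t_c = ln[(k_2/k_d)(1 − D₀(k_2−k_d)/(k_d L₀))] / (k_2−k_d).
Here k_2−k_d = 0.8960 d⁻¹ and 1 − D₀(k_2−k_d)/(k_d L₀) = 1 − 0.694×0.8960/(0.184×23.2) = 0.8543, so
t_c = ln(5.870 × 0.8543) / 0.8960 = 1.612 / 0.8960 = 1.799 d.
L(t_c) = L₀ e^(−k_d t_c) = 23.2 × 0.7181 = 16.66 mg/L, and at the critical point k_2 D_c = k_d L, so D_c = (0.184/1.08) × 16.66 = 2.838 mg/L.
Minimum DO = C_s − D_c = 9.12 − 2.838 = 6.282 mg/L.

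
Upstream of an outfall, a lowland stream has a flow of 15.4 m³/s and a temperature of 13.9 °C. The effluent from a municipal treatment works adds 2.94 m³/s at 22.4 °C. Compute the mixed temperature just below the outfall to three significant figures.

Flow-weighted mixing: C = (Q_r C_r + Q_w C_w)/(Q_r + Q_w)
= (15.4×13.9 + 2.94×22.4)/(15.4 + 2.94) = 279.9/18.34 = 15.26 °C.

15.3 °C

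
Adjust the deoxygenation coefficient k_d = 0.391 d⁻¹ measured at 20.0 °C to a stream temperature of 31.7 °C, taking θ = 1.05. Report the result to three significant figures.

k_d ≈ 0.692 d⁻¹

k_d(T₂) = k_d(T₁) · θ^(T₂−T₁) = 0.391 × 1.05^(31.7−20.0)
= 0.391 × 1.05^11.7 = 0.391 × 1.770 = 0.6920 d⁻¹.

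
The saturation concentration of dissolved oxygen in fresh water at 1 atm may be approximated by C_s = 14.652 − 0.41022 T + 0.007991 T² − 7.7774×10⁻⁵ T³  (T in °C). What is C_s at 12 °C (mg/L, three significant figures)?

C_s = 14.652 − 0.41022×12 + 0.007991×12² − 7.7774×10⁻⁵×12³ = 10.75 mg/L.

C_s ≈ 10.7 mg/L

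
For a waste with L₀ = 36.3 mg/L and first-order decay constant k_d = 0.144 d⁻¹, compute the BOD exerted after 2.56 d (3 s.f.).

y_t = L₀(1 − e^(−k_d t)) = 36.3 × (1 − e^(−0.144×2.56))
= 36.3 × (1 − 0.6917) = 36.3 × 0.3083 = 11.19 mg/L.

y ≈ 11.2 mg/L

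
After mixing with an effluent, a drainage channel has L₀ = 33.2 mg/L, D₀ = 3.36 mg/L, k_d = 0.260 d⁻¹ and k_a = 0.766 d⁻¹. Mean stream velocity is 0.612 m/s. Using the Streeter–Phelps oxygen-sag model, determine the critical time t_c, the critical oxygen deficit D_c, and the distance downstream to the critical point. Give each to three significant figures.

t_c ≈ 1.70 d; D_c ≈ 7.24 mg/L; x_c ≈ 90.0 km

At the critical point dD/dt = 0, so k_d L₀ e^(−k_d t) = k_a D. Substituting D(t) from the Streeter–Phelps equation and solving for t gives
t_c = ln[(k_a/k_d)(1 − D₀(k_a−k_d)/(k_d L₀))] / (k_a−k_d).
Here k_a−k_d = 0.5060 d⁻¹ and 1 − D₀(k_a−k_d)/(k_d L₀) = 1 − 3.36×0.5060/(0.260×33.2) = 0.8030, so
t_c = ln(2.946 × 0.8030) / 0.5060 = 0.8611 / 0.5060 = 1.702 d.
L(t_c) = L₀ e^(−k_d t_c) = 33.2 × 0.6424 = 21.33 mg/L, and at the critical point k_a D_c = k_d L, so D_c = (0.260/0.766) × 21.33 = 7.240 mg/L.
x_c = v t_c = 0.612 m/s × 1.702 d × 86400 s/d = 89990 m ≈ 90.0 km.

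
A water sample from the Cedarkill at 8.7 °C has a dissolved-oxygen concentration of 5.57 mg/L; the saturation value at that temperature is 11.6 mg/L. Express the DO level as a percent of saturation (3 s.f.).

% saturation = C/C_s × 100 = 5.57/11.6 × 100 = 48.0 %.

48.0 % saturation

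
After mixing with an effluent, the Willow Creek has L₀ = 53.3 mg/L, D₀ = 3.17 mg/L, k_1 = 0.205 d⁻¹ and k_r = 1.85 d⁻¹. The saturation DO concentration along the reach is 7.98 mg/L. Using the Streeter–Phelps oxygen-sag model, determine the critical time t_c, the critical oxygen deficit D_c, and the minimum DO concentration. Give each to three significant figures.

With k_r/k_1 = 9.024 and 1 − D₀(k_r−k_1)/(k_1 L₀) = 0.5228,
t_c = ln(9.024 × 0.5228) / (1.85 − 0.205) = ln(4.718) / 1.645 = 1.551/1.645 = 0.9430 d.
D_c = (k_1/k_r) L₀ e^(−k_1 t_c) = (0.205/1.85) × 53.3 × e^(−0.205×0.9430) = 0.1108 × 53.3 × 0.8242 = 4.868 mg/L.
Minimum DO = C_s − D_c = 7.98 − 4.868 = 3.112 mg/L.

t_c ≈ 0.943 d; D_c ≈ 4.87 mg/L; min DO ≈ 3.11 mg/L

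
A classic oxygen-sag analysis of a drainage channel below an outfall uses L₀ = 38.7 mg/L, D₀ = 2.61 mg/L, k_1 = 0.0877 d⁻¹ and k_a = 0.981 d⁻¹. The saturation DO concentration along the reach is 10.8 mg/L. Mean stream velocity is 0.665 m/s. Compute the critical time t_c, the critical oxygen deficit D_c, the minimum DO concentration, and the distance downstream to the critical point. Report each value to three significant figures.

At the critical point dD/dt = 0, so k_1 L₀ e^(−k_1 t) = k_a D. Substituting D(t) from the Streeter–Phelps equation and solving for t gives
t_c = ln[(k_a/k_1)(1 − D₀(k_a−k_1)/(k_1 L₀))] / (k_a−k_1).
Here k_a−k_1 = 0.8933 d⁻¹ and 1 − D₀(k_a−k_1)/(k_1 L₀) = 1 − 2.61×0.8933/(0.0877×38.7) = 0.3130, so
t_c = ln(11.19 × 0.3130) / 0.8933 = 1.253 / 0.8933 = 1.403 d.
L(t_c) = L₀ e^(−k_1 t_c) = 38.7 × 0.8842 = 34.22 mg/L, and at the critical point k_a D_c = k_1 L, so D_c = (0.0877/0.981) × 34.22 = 3.059 mg/L.
Minimum DO = C_s − D_c = 10.8 − 3.059 = 7.741 mg/L.
x_c = v t_c = 0.665 m/s × 1.403 d × 86400 s/d = 80610 m ≈ 80.6 km.

t_c ≈ 1.40 d; D_c ≈ 3.06 mg/L; min DO ≈ 7.74 mg/L; x_c ≈ 80.6 km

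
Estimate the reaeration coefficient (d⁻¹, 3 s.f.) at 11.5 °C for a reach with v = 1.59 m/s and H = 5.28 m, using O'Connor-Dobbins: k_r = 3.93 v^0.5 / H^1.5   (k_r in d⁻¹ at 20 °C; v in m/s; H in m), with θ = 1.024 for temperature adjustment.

k_r(20) = 3.93 × 1.59^0.5 / 5.28^1.5 = 3.93 × 1.261 / 12.13 = 0.4085 d⁻¹.
k_r(11.5) = 0.4085 × 1.024^(11.5−20) = 0.4085 × 0.8174 = 0.3339 d⁻¹.

k_r ≈ 0.334 d⁻¹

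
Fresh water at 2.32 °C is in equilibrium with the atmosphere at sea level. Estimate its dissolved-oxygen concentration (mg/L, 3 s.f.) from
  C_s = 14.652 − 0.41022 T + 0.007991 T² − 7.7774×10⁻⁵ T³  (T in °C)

C_s ≈ 13.7 mg/L

C_s = 14.652 − 0.41022×2.32 + 0.007991×2.32² − 7.7774×10⁻⁵×2.32³ = 13.74 mg/L.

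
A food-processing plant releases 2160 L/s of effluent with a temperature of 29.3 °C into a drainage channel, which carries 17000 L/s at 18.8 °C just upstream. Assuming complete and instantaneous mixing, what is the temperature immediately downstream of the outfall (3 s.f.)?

20.0 °C

Flow-weighted mixing: C = (Q_r C_r + Q_w C_w)/(Q_r + Q_w)
= (17000×18.8 + 2160×29.3)/(17000 + 2160) = 382900/19160 = 19.98 °C.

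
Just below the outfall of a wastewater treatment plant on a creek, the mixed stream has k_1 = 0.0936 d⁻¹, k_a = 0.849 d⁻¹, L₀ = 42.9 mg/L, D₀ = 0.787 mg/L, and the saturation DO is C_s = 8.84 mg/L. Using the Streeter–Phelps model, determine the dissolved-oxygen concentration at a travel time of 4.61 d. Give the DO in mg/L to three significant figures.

k_1 L₀/(k_a−k_1) = 0.0936×42.9/(0.849−0.0936) = 4.015/0.7554 = 5.316 mg/L.
e^(−k_1 t) = e^(−0.0936×4.610) = 0.6495; e^(−k_a t) = e^(−0.849×4.610) = 0.01996.
D = 5.316 × (0.6495 − 0.01996) + 0.787 × 0.01996 = 3.347 + 0.01571 = 3.362 mg/L.
DO = C_s − D = 8.84 − 3.362 = 5.478 mg/L.

DO ≈ 5.48 mg/L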